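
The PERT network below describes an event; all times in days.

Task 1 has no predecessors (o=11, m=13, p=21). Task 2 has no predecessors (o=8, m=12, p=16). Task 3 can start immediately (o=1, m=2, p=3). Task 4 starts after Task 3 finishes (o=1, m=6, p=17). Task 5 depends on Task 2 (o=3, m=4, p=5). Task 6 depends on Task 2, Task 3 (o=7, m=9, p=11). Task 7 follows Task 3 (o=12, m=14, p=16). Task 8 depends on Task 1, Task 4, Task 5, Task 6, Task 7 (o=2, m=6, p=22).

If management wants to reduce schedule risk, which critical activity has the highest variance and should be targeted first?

te_Task 1 = (11 + 4·13 + 21)/6 = 84/6 = 14; σ²_Task 1 = ((21−11)/6)² = 2.778
te_Task 2 = (8 + 4·12 + 16)/6 = 72/6 = 12; σ²_Task 2 = ((16−8)/6)² = 1.778
te_Task 3 = (1 + 4·2 + 3)/6 = 12/6 = 2; σ²_Task 3 = ((3−1)/6)² = 0.111
te_Task 4 = (1 + 4·6 + 17)/6 = 42/6 = 7; σ²_Task 4 = ((17−1)/6)² = 7.111
te_Task 5 = (3 + 4·4 + 5)/6 = 24/6 = 4; σ²_Task 5 = ((5−3)/6)² = 0.111
te_Task 6 = (7 + 4·9 + 11)/6 = 54/6 = 9; σ²_Task 6 = ((11−7)/6)² = 0.444
te_Task 7 = (12 + 4·14 + 16)/6 = 84/6 = 14; σ²_Task 7 = ((16−12)/6)² = 0.444
te_Task 8 = (2 + 4·6 + 22)/6 = 48/6 = 8; σ²_Task 8 = ((22−2)/6)² = 11.111

Forward pass:
ES_Task 1 = 0; EF_Task 1 = 14
ES_Task 2 = 0; EF_Task 2 = 12
ES_Task 3 = 0; EF_Task 3 = 2
ES_Task 4 = 2; EF_Task 4 = 2+7 = 9
ES_Task 5 = 12; EF_Task 5 = 12+4 = 16
ES_Task 6 = max(EF_Task 2=12, EF_Task 3=2) = 12; EF_Task 6 = 12+9 = 21
ES_Task 7 = 2; EF_Task 7 = 2+14 = 16
ES_Task 8 = max(EF_Task 1=14, EF_Task 4=9, EF_Task 5=16, EF_Task 6=21, EF_Task 7=16) = 21; EF_Task 8 = 21+8 = 29
Expected project duration μ = 29 days. Critical path: Task 2 → Task 6 → Task 8.

Variances on critical path: σ²_Task 2=1.778, σ²_Task 6=0.444, σ²_Task 8=11.111.
Largest is σ²_Task 8 = 11.111.

Task 8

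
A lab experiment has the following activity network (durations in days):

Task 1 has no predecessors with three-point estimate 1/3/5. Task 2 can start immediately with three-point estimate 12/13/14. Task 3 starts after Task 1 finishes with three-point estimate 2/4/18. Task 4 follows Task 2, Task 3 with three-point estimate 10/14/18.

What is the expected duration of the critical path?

27 days

te_Task 1 = (1 + 4·3 + 5)/6 = 18/6 = 3
te_Task 2 = (12 + 4·13 + 14)/6 = 78/6 = 13
te_Task 3 = (2 + 4·4 + 18)/6 = 36/6 = 6
te_Task 4 = (10 + 4·14 + 18)/6 = 84/6 = 14

Forward pass:
ES_Task 1 = 0; EF_Task 1 = 3
ES_Task 2 = 0; EF_Task 2 = 13
ES_Task 3 = 3; EF_Task 3 = 3+6 = 9
ES_Task 4 = max(EF_Task 2=13, EF_Task 3=9) = 13; EF_Task 4 = 13+14 = 27
Expected project duration μ = 27 days. Critical path: Task 2 → Task 4.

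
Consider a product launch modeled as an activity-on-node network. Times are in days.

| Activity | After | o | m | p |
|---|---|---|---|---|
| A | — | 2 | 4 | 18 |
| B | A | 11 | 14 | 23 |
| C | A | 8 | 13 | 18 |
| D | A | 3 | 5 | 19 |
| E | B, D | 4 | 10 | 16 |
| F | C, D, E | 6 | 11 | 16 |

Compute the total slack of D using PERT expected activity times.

8 days

te_A = (2 + 4·4 + 18)/6 = 36/6 = 6
te_B = (11 + 4·14 + 23)/6 = 90/6 = 15
te_C = (8 + 4·13 + 18)/6 = 78/6 = 13
te_D = (3 + 4·5 + 19)/6 = 42/6 = 7
te_E = (4 + 4·10 + 16)/6 = 60/6 = 10
te_F = (6 + 4·11 + 16)/6 = 66/6 = 11

Forward pass:
ES_A = 0; EF_A = 6
ES_B = 6; EF_B = 6+15 = 21
ES_C = 6; EF_C = 6+13 = 19
ES_D = 6; EF_D = 6+7 = 13
ES_E = max(EF_B=21, EF_D=13) = 21; EF_E = 21+10 = 31
ES_F = max(EF_C=19, EF_D=13, EF_E=31) = 31; EF_F = 31+11 = 42
Expected project duration μ = 42 days. Critical path: A → B → E → F.

Backward pass:
LF_F = 42; LS_F = 42−11 = 31
LF_E = LS_F = 31; LS_E = 31−10 = 21
LF_D = min(LS_E=21, LS_F=31) = 21; LS_D = 21−7 = 14
LF_C = LS_F = 31; LS_C = 31−13 = 18
LF_B = LS_E = 21; LS_B = 21−15 = 6
LF_A = min(LS_B=6, LS_C=18, LS_D=14) = 6; LS_A = 6−6 = 0
Slack_D = LS_D − ES_D = 14 − 6 = 8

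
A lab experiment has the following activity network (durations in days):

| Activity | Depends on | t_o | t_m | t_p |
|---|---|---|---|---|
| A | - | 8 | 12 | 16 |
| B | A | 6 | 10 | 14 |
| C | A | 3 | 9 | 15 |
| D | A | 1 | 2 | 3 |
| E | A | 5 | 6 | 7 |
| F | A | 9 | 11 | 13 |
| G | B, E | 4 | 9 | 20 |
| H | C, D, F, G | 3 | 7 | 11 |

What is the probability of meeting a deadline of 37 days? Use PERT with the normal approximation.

te_A = (8 + 4·12 + 16)/6 = 72/6 = 12; σ²_A = ((16−8)/6)² = 1.778
te_B = (6 + 4·10 + 14)/6 = 60/6 = 10; σ²_B = ((14−6)/6)² = 1.778
te_C = (3 + 4·9 + 15)/6 = 54/6 = 9; σ²_C = ((15−3)/6)² = 4.000
te_D = (1 + 4·2 + 3)/6 = 12/6 = 2; σ²_D = ((3−1)/6)² = 0.111
te_E = (5 + 4·6 + 7)/6 = 36/6 = 6; σ²_E = ((7−5)/6)² = 0.111
te_F = (9 + 4·11 + 13)/6 = 66/6 = 11; σ²_F = ((13−9)/6)² = 0.444
te_G = (4 + 4·9 + 20)/6 = 60/6 = 10; σ²_G = ((20−4)/6)² = 7.111
te_H = (3 + 4·7 + 11)/6 = 42/6 = 7; σ²_H = ((11−3)/6)² = 1.778

Forward pass:
ES_A = 0; EF_A = 12
ES_B = 12; EF_B = 12+10 = 22
ES_C = 12; EF_C = 12+9 = 21
ES_D = 12; EF_D = 12+2 = 14
ES_E = 12; EF_E = 12+6 = 18
ES_F = 12; EF_F = 12+11 = 23
ES_G = max(EF_B=22, EF_E=18) = 22; EF_G = 22+10 = 32
ES_H = max(EF_C=21, EF_D=14, EF_F=23, EF_G=32) = 32; EF_H = 32+7 = 39
Expected project duration μ = 39 days. Critical path: A → B → G → H.

Variance along critical path = 1.778 + 1.778 + 7.111 + 1.778 = 12.444; σ = √12.444 = 3.528 days.
Z = (37 − 39) / 3.528 = -0.567
P(T ≤ 37) = Φ(-0.567) ≈ 0.285

0.285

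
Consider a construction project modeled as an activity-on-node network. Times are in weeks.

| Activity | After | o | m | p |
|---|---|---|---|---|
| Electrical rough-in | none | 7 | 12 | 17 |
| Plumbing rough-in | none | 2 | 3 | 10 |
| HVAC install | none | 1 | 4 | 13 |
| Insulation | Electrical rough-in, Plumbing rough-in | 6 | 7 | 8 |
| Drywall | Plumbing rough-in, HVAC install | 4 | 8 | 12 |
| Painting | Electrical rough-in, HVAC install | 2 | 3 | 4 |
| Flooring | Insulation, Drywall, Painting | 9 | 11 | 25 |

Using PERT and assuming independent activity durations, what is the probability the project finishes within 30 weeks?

0.264

te_Electrical rough-in = (7 + 4·12 + 17)/6 = 72/6 = 12; σ²_Electrical rough-in = ((17−7)/6)² = 2.778
te_Plumbing rough-in = (2 + 4·3 + 10)/6 = 24/6 = 4; σ²_Plumbing rough-in = ((10−2)/6)² = 1.778
te_HVAC install = (1 + 4·4 + 13)/6 = 30/6 = 5; σ²_HVAC install = ((13−1)/6)² = 4.000
te_Insulation = (6 + 4·7 + 8)/6 = 42/6 = 7; σ²_Insulation = ((8−6)/6)² = 0.111
te_Drywall = (4 + 4·8 + 12)/6 = 48/6 = 8; σ²_Drywall = ((12−4)/6)² = 1.778
te_Painting = (2 + 4·3 + 4)/6 = 18/6 = 3; σ²_Painting = ((4−2)/6)² = 0.111
te_Flooring = (9 + 4·11 + 25)/6 = 78/6 = 13; σ²_Flooring = ((25−9)/6)² = 7.111

Forward pass:
ES_Electrical rough-in = 0; EF_Electrical rough-in = 12
ES_Plumbing rough-in = 0; EF_Plumbing rough-in = 4
ES_HVAC install = 0; EF_HVAC install = 5
ES_Insulation = max(EF_Electrical rough-in=12, EF_Plumbing rough-in=4) = 12; EF_Insulation = 12+7 = 19
ES_Drywall = max(EF_Plumbing rough-in=4, EF_HVAC install=5) = 5; EF_Drywall = 5+8 = 13
ES_Painting = max(EF_Electrical rough-in=12, EF_HVAC install=5) = 12; EF_Painting = 12+3 = 15
ES_Flooring = max(EF_Insulation=19, EF_Drywall=13, EF_Painting=15) = 19; EF_Flooring = 19+13 = 32
Expected project duration μ = 32 weeks. Critical path: Electrical rough-in → Insulation → Flooring.

Variance along critical path = 2.778 + 0.111 + 7.111 = 10.000; σ = √10.000 = 3.162 weeks.
Z = (30 − 32) / 3.162 = -0.632
P(T ≤ 30) = Φ(-0.632) ≈ 0.264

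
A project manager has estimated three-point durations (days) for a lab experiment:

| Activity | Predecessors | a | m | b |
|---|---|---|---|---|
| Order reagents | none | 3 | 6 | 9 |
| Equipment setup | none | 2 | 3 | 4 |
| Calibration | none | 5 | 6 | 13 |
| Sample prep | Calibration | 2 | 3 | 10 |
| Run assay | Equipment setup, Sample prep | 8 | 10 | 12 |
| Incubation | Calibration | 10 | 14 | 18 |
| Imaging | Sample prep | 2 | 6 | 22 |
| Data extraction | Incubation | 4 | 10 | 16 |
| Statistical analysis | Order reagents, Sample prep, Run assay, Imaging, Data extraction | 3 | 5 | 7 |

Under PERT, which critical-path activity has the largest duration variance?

Data extraction

te_Order reagents = (3 + 4·6 + 9)/6 = 36/6 = 6; σ²_Order reagents = ((9−3)/6)² = 1.000
te_Equipment setup = (2 + 4·3 + 4)/6 = 18/6 = 3; σ²_Equipment setup = ((4−2)/6)² = 0.111
te_Calibration = (5 + 4·6 + 13)/6 = 42/6 = 7; σ²_Calibration = ((13−5)/6)² = 1.778
te_Sample prep = (2 + 4·3 + 10)/6 = 24/6 = 4; σ²_Sample prep = ((10−2)/6)² = 1.778
te_Run assay = (8 + 4·10 + 12)/6 = 60/6 = 10; σ²_Run assay = ((12−8)/6)² = 0.444
te_Incubation = (10 + 4·14 + 18)/6 = 84/6 = 14; σ²_Incubation = ((18−10)/6)² = 1.778
te_Imaging = (2 + 4·6 + 22)/6 = 48/6 = 8; σ²_Imaging = ((22−2)/6)² = 11.111
te_Data extraction = (4 + 4·10 + 16)/6 = 60/6 = 10; σ²_Data extraction = ((16−4)/6)² = 4.000
te_Statistical analysis = (3 + 4·5 + 7)/6 = 30/6 = 5; σ²_Statistical analysis = ((7−3)/6)² = 0.444

Forward pass:
ES_Order reagents = 0; EF_Order reagents = 6
ES_Equipment setup = 0; EF_Equipment setup = 3
ES_Calibration = 0; EF_Calibration = 7
ES_Sample prep = 7; EF_Sample prep = 7+4 = 11
ES_Run assay = max(EF_Equipment setup=3, EF_Sample prep=11) = 11; EF_Run assay = 11+10 = 21
ES_Incubation = 7; EF_Incubation = 7+14 = 21
ES_Imaging = 11; EF_Imaging = 11+8 = 19
ES_Data extraction = 21; EF_Data extraction = 21+10 = 31
ES_Statistical analysis = max(EF_Order reagents=6, EF_Sample prep=11, EF_Run assay=21, EF_Imaging=19, EF_Data extraction=31) = 31; EF_Statistical analysis = 31+5 = 36
Expected project duration μ = 36 days. Critical path: Calibration → Incubation → Data extraction → Statistical analysis.

Variances on critical path: σ²_Calibration=1.778, σ²_Incubation=1.778, σ²_Data extraction=4.000, σ²_Statistical analysis=0.444.
Largest is σ²_Data extraction = 4.000.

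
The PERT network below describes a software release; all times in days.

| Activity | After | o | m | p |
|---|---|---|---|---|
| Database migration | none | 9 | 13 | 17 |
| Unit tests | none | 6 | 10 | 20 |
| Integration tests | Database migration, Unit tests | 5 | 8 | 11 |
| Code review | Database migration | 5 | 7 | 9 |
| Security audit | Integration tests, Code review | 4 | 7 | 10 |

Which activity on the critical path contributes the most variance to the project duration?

te_Database migration = (9 + 4·13 + 17)/6 = 78/6 = 13; σ²_Database migration = ((17−9)/6)² = 1.778
te_Unit tests = (6 + 4·10 + 20)/6 = 66/6 = 11; σ²_Unit tests = ((20−6)/6)² = 5.444
te_Integration tests = (5 + 4·8 + 11)/6 = 48/6 = 8; σ²_Integration tests = ((11−5)/6)² = 1.000
te_Code review = (5 + 4·7 + 9)/6 = 42/6 = 7; σ²_Code review = ((9−5)/6)² = 0.444
te_Security audit = (4 + 4·7 + 10)/6 = 42/6 = 7; σ²_Security audit = ((10−4)/6)² = 1.000

Forward pass:
ES_Database migration = 0; EF_Database migration = 13
ES_Unit tests = 0; EF_Unit tests = 11
ES_Integration tests = max(EF_Database migration=13, EF_Unit tests=11) = 13; EF_Integration tests = 13+8 = 21
ES_Code review = 13; EF_Code review = 13+7 = 20
ES_Security audit = max(EF_Integration tests=21, EF_Code review=20) = 21; EF_Security audit = 21+7 = 28
Expected project duration μ = 28 days. Critical path: Database migration → Integration tests → Security audit.

Variances on critical path: σ²_Database migration=1.778, σ²_Integration tests=1.000, σ²_Security audit=1.000.
Largest is σ²_Database migration = 1.778.

Database migration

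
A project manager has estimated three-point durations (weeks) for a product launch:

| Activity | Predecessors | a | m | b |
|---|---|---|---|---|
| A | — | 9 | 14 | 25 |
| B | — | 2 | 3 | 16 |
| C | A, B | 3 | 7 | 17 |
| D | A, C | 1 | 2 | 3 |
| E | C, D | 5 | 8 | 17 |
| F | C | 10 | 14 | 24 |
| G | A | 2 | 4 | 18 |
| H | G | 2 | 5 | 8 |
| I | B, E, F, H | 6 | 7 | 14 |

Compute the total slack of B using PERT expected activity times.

te_A = (9 + 4·14 + 25)/6 = 90/6 = 15
te_B = (2 + 4·3 + 16)/6 = 30/6 = 5
te_C = (3 + 4·7 + 17)/6 = 48/6 = 8
te_D = (1 + 4·2 + 3)/6 = 12/6 = 2
te_E = (5 + 4·8 + 17)/6 = 54/6 = 9
te_F = (10 + 4·14 + 24)/6 = 90/6 = 15
te_G = (2 + 4·4 + 18)/6 = 36/6 = 6
te_H = (2 + 4·5 + 8)/6 = 30/6 = 5
te_I = (6 + 4·7 + 14)/6 = 48/6 = 8

Forward pass:
ES_A = 0; EF_A = 15
ES_B = 0; EF_B = 5
ES_C = max(EF_A=15, EF_B=5) = 15; EF_C = 15+8 = 23
ES_D = max(EF_A=15, EF_C=23) = 23; EF_D = 23+2 = 25
ES_E = max(EF_C=23, EF_D=25) = 25; EF_E = 25+9 = 34
ES_F = 23; EF_F = 23+15 = 38
ES_G = 15; EF_G = 15+6 = 21
ES_H = 21; EF_H = 21+5 = 26
ES_I = max(EF_B=5, EF_E=34, EF_F=38, EF_H=26) = 38; EF_I = 38+8 = 46
Expected project duration μ = 46 weeks. Critical path: A → C → F → I.

Backward pass:
LF_I = 46; LS_I = 46−8 = 38
LF_H = LS_I = 38; LS_H = 38−5 = 33
LF_G = LS_H = 33; LS_G = 33−6 = 27
LF_F = LS_I = 38; LS_F = 38−15 = 23
LF_E = LS_I = 38; LS_E = 38−9 = 29
LF_D = LS_E = 29; LS_D = 29−2 = 27
LF_C = min(LS_D=27, LS_E=29, LS_F=23) = 23; LS_C = 23−8 = 15
LF_B = min(LS_C=15, LS_I=38) = 15; LS_B = 15−5 = 10
LF_A = min(LS_C=15, LS_D=27, LS_G=27) = 15; LS_A = 15−15 = 0
Slack_B = LS_B − ES_B = 10 − 0 = 10

10 weeks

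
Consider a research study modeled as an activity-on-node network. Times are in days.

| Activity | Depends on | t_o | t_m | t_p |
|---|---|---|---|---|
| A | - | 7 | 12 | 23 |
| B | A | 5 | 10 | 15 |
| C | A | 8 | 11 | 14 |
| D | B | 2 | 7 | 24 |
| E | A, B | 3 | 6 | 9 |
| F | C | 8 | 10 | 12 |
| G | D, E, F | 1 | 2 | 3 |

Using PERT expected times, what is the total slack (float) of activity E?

5 days

te_A = (7 + 4·12 + 23)/6 = 78/6 = 13
te_B = (5 + 4·10 + 15)/6 = 60/6 = 10
te_C = (8 + 4·11 + 14)/6 = 66/6 = 11
te_D = (2 + 4·7 + 24)/6 = 54/6 = 9
te_E = (3 + 4·6 + 9)/6 = 36/6 = 6
te_F = (8 + 4·10 + 12)/6 = 60/6 = 10
te_G = (1 + 4·2 + 3)/6 = 12/6 = 2

Forward pass:
ES_A = 0; EF_A = 13
ES_B = 13; EF_B = 13+10 = 23
ES_C = 13; EF_C = 13+11 = 24
ES_D = 23; EF_D = 23+9 = 32
ES_E = max(EF_A=13, EF_B=23) = 23; EF_E = 23+6 = 29
ES_F = 24; EF_F = 24+10 = 34
ES_G = max(EF_D=32, EF_E=29, EF_F=34) = 34; EF_G = 34+2 = 36
Expected project duration μ = 36 days. Critical path: A → C → F → G.

Backward pass:
LF_G = 36; LS_G = 36−2 = 34
LF_F = LS_G = 34; LS_F = 34−10 = 24
LF_E = LS_G = 34; LS_E = 34−6 = 28
LF_D = LS_G = 34; LS_D = 34−9 = 25
LF_C = LS_F = 24; LS_C = 24−11 = 13
LF_B = min(LS_D=25, LS_E=28) = 25; LS_B = 25−10 = 15
LF_A = min(LS_B=15, LS_C=13, LS_E=28) = 13; LS_A = 13−13 = 0
Slack_E = LS_E − ES_E = 28 − 23 = 5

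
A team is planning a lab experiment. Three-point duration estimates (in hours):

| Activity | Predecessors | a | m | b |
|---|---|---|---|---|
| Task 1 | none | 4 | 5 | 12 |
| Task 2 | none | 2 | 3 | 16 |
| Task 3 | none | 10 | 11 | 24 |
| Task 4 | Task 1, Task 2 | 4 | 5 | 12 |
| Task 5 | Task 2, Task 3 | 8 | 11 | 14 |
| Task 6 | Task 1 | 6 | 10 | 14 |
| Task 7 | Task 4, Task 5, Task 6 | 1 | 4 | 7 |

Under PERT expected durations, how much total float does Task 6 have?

8 hours

te_Task 1 = (4 + 4·5 + 12)/6 = 36/6 = 6
te_Task 2 = (2 + 4·3 + 16)/6 = 30/6 = 5
te_Task 3 = (10 + 4·11 + 24)/6 = 78/6 = 13
te_Task 4 = (4 + 4·5 + 12)/6 = 36/6 = 6
te_Task 5 = (8 + 4·11 + 14)/6 = 66/6 = 11
te_Task 6 = (6 + 4·10 + 14)/6 = 60/6 = 10
te_Task 7 = (1 + 4·4 + 7)/6 = 24/6 = 4

Forward pass:
ES_Task 1 = 0; EF_Task 1 = 6
ES_Task 2 = 0; EF_Task 2 = 5
ES_Task 3 = 0; EF_Task 3 = 13
ES_Task 4 = max(EF_Task 1=6, EF_Task 2=5) = 6; EF_Task 4 = 6+6 = 12
ES_Task 5 = max(EF_Task 2=5, EF_Task 3=13) = 13; EF_Task 5 = 13+11 = 24
ES_Task 6 = 6; EF_Task 6 = 6+10 = 16
ES_Task 7 = max(EF_Task 4=12, EF_Task 5=24, EF_Task 6=16) = 24; EF_Task 7 = 24+4 = 28
Expected project duration μ = 28 hours. Critical path: Task 3 → Task 5 → Task 7.

Backward pass:
LF_Task 7 = 28; LS_Task 7 = 28−4 = 24
LF_Task 6 = LS_Task 7 = 24; LS_Task 6 = 24−10 = 14
LF_Task 5 = LS_Task 7 = 24; LS_Task 5 = 24−11 = 13
LF_Task 4 = LS_Task 7 = 24; LS_Task 4 = 24−6 = 18
LF_Task 3 = LS_Task 5 = 13; LS_Task 3 = 13−13 = 0
LF_Task 2 = min(LS_Task 4=18, LS_Task 5=13) = 13; LS_Task 2 = 13−5 = 8
LF_Task 1 = min(LS_Task 4=18, LS_Task 6=14) = 14; LS_Task 1 = 14−6 = 8
Slack_Task 6 = LS_Task 6 − ES_Task 6 = 14 − 6 = 8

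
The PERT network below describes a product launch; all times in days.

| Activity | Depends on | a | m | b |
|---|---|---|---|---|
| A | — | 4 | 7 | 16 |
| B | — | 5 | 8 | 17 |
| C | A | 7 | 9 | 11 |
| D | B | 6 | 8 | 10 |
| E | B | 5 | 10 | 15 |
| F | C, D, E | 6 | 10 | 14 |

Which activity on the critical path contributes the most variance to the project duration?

te_A = (4 + 4·7 + 16)/6 = 48/6 = 8; σ²_A = ((16−4)/6)² = 4.000
te_B = (5 + 4·8 + 17)/6 = 54/6 = 9; σ²_B = ((17−5)/6)² = 4.000
te_C = (7 + 4·9 + 11)/6 = 54/6 = 9; σ²_C = ((11−7)/6)² = 0.444
te_D = (6 + 4·8 + 10)/6 = 48/6 = 8; σ²_D = ((10−6)/6)² = 0.444
te_E = (5 + 4·10 + 15)/6 = 60/6 = 10; σ²_E = ((15−5)/6)² = 2.778
te_F = (6 + 4·10 + 14)/6 = 60/6 = 10; σ²_F = ((14−6)/6)² = 1.778

Forward pass:
ES_A = 0; EF_A = 8
ES_B = 0; EF_B = 9
ES_C = 8; EF_C = 8+9 = 17
ES_D = 9; EF_D = 9+8 = 17
ES_E = 9; EF_E = 9+10 = 19
ES_F = max(EF_C=17, EF_D=17, EF_E=19) = 19; EF_F = 19+10 = 29
Expected project duration μ = 29 days. Critical path: B → E → F.

Variances on critical path: σ²_B=4.000, σ²_E=2.778, σ²_F=1.778.
Largest is σ²_B = 4.000.

B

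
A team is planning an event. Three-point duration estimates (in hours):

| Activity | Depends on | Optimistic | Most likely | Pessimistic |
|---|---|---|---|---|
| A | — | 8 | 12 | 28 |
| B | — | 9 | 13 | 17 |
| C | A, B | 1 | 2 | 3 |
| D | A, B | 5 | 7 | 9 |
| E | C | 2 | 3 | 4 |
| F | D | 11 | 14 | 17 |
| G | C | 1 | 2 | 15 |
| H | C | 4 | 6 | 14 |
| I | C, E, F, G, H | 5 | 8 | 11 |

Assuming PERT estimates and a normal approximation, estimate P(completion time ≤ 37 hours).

0.052

te_A = (8 + 4·12 + 28)/6 = 84/6 = 14; σ²_A = ((28−8)/6)² = 11.111
te_B = (9 + 4·13 + 17)/6 = 78/6 = 13; σ²_B = ((17−9)/6)² = 1.778
te_C = (1 + 4·2 + 3)/6 = 12/6 = 2; σ²_C = ((3−1)/6)² = 0.111
te_D = (5 + 4·7 + 9)/6 = 42/6 = 7; σ²_D = ((9−5)/6)² = 0.444
te_E = (2 + 4·3 + 4)/6 = 18/6 = 3; σ²_E = ((4−2)/6)² = 0.111
te_F = (11 + 4·14 + 17)/6 = 84/6 = 14; σ²_F = ((17−11)/6)² = 1.000
te_G = (1 + 4·2 + 15)/6 = 24/6 = 4; σ²_G = ((15−1)/6)² = 5.444
te_H = (4 + 4·6 + 14)/6 = 42/6 = 7; σ²_H = ((14−4)/6)² = 2.778
te_I = (5 + 4·8 + 11)/6 = 48/6 = 8; σ²_I = ((11−5)/6)² = 1.000

Forward pass:
ES_A = 0; EF_A = 14
ES_B = 0; EF_B = 13
ES_C = max(EF_A=14, EF_B=13) = 14; EF_C = 14+2 = 16
ES_D = max(EF_A=14, EF_B=13) = 14; EF_D = 14+7 = 21
ES_E = 16; EF_E = 16+3 = 19
ES_F = 21; EF_F = 21+14 = 35
ES_G = 16; EF_G = 16+4 = 20
ES_H = 16; EF_H = 16+7 = 23
ES_I = max(EF_C=16, EF_E=19, EF_F=35, EF_G=20, EF_H=23) = 35; EF_I = 35+8 = 43
Expected project duration μ = 43 hours. Critical path: A → D → F → I.

Variance along critical path = 11.111 + 0.444 + 1.000 + 1.000 = 13.556; σ = √13.556 = 3.682 hours.
Z = (37 − 43) / 3.682 = -1.630
P(T ≤ 37) = Φ(-1.630) ≈ 0.052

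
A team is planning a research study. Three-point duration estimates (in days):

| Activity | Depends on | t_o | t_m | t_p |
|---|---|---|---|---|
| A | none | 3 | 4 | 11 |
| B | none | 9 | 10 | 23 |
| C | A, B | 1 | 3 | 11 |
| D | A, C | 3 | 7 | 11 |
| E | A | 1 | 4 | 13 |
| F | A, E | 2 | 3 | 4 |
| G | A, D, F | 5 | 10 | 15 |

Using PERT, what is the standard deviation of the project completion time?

3.57 days

te_A = (3 + 4·4 + 11)/6 = 30/6 = 5; σ²_A = ((11−3)/6)² = 1.778
te_B = (9 + 4·10 + 23)/6 = 72/6 = 12; σ²_B = ((23−9)/6)² = 5.444
te_C = (1 + 4·3 + 11)/6 = 24/6 = 4; σ²_C = ((11−1)/6)² = 2.778
te_D = (3 + 4·7 + 11)/6 = 42/6 = 7; σ²_D = ((11−3)/6)² = 1.778
te_E = (1 + 4·4 + 13)/6 = 30/6 = 5; σ²_E = ((13−1)/6)² = 4.000
te_F = (2 + 4·3 + 4)/6 = 18/6 = 3; σ²_F = ((4−2)/6)² = 0.111
te_G = (5 + 4·10 + 15)/6 = 60/6 = 10; σ²_G = ((15−5)/6)² = 2.778

Forward pass:
ES_A = 0; EF_A = 5
ES_B = 0; EF_B = 12
ES_C = max(EF_A=5, EF_B=12) = 12; EF_C = 12+4 = 16
ES_D = max(EF_A=5, EF_C=16) = 16; EF_D = 16+7 = 23
ES_E = 5; EF_E = 5+5 = 10
ES_F = max(EF_A=5, EF_E=10) = 10; EF_F = 10+3 = 13
ES_G = max(EF_A=5, EF_D=23, EF_F=13) = 23; EF_G = 23+10 = 33
Expected project duration μ = 33 days. Critical path: B → C → D → G.

Variance along critical path = 5.444 + 2.778 + 1.778 + 2.778 = 12.778
σ = √12.778 = 3.575 days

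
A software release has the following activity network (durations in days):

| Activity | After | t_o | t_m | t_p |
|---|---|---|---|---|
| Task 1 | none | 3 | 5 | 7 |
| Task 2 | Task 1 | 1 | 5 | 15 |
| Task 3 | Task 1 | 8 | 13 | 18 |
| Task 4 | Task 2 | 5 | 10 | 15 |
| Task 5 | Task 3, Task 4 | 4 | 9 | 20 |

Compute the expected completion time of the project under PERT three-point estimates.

31 days

te_Task 1 = (3 + 4·5 + 7)/6 = 30/6 = 5
te_Task 2 = (1 + 4·5 + 15)/6 = 36/6 = 6
te_Task 3 = (8 + 4·13 + 18)/6 = 78/6 = 13
te_Task 4 = (5 + 4·10 + 15)/6 = 60/6 = 10
te_Task 5 = (4 + 4·9 + 20)/6 = 60/6 = 10

Forward pass:
ES_Task 1 = 0; EF_Task 1 = 5
ES_Task 2 = 5; EF_Task 2 = 5+6 = 11
ES_Task 3 = 5; EF_Task 3 = 5+13 = 18
ES_Task 4 = 11; EF_Task 4 = 11+10 = 21
ES_Task 5 = max(EF_Task 3=18, EF_Task 4=21) = 21; EF_Task 5 = 21+10 = 31
Expected project duration μ = 31 days. Critical path: Task 1 → Task 2 → Task 4 → Task 5.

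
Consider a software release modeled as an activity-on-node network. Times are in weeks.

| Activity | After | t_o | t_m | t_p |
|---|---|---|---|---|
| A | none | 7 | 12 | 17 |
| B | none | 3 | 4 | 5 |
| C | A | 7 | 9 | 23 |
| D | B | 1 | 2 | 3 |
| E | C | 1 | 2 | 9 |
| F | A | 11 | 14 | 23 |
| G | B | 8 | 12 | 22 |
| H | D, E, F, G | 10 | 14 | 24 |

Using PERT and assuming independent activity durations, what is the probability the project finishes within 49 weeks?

te_A = (7 + 4·12 + 17)/6 = 72/6 = 12; σ²_A = ((17−7)/6)² = 2.778
te_B = (3 + 4·4 + 5)/6 = 24/6 = 4; σ²_B = ((5−3)/6)² = 0.111
te_C = (7 + 4·9 + 23)/6 = 66/6 = 11; σ²_C = ((23−7)/6)² = 7.111
te_D = (1 + 4·2 + 3)/6 = 12/6 = 2; σ²_D = ((3−1)/6)² = 0.111
te_E = (1 + 4·2 + 9)/6 = 18/6 = 3; σ²_E = ((9−1)/6)² = 1.778
te_F = (11 + 4·14 + 23)/6 = 90/6 = 15; σ²_F = ((23−11)/6)² = 4.000
te_G = (8 + 4·12 + 22)/6 = 78/6 = 13; σ²_G = ((22−8)/6)² = 5.444
te_H = (10 + 4·14 + 24)/6 = 90/6 = 15; σ²_H = ((24−10)/6)² = 5.444

Forward pass:
ES_A = 0; EF_A = 12
ES_B = 0; EF_B = 4
ES_C = 12; EF_C = 12+11 = 23
ES_D = 4; EF_D = 4+2 = 6
ES_E = 23; EF_E = 23+3 = 26
ES_F = 12; EF_F = 12+15 = 27
ES_G = 4; EF_G = 4+13 = 17
ES_H = max(EF_D=6, EF_E=26, EF_F=27, EF_G=17) = 27; EF_H = 27+15 = 42
Expected project duration μ = 42 weeks. Critical path: A → F → H.

Variance along critical path = 2.778 + 4.000 + 5.444 = 12.222; σ = √12.222 = 3.496 weeks.
Z = (49 − 42) / 3.496 = 2.002
P(T ≤ 49) = Φ(2.002) ≈ 0.977

0.977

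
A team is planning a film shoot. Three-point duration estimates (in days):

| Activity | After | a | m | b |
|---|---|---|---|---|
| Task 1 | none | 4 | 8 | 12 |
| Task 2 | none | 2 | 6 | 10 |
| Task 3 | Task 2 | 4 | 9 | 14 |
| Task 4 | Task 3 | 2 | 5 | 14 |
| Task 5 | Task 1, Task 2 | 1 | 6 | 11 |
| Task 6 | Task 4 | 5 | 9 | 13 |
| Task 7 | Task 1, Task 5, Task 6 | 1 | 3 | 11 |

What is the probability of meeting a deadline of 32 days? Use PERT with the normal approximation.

te_Task 1 = (4 + 4·8 + 12)/6 = 48/6 = 8; σ²_Task 1 = ((12−4)/6)² = 1.778
te_Task 2 = (2 + 4·6 + 10)/6 = 36/6 = 6; σ²_Task 2 = ((10−2)/6)² = 1.778
te_Task 3 = (4 + 4·9 + 14)/6 = 54/6 = 9; σ²_Task 3 = ((14−4)/6)² = 2.778
te_Task 4 = (2 + 4·5 + 14)/6 = 36/6 = 6; σ²_Task 4 = ((14−2)/6)² = 4.000
te_Task 5 = (1 + 4·6 + 11)/6 = 36/6 = 6; σ²_Task 5 = ((11−1)/6)² = 2.778
te_Task 6 = (5 + 4·9 + 13)/6 = 54/6 = 9; σ²_Task 6 = ((13−5)/6)² = 1.778
te_Task 7 = (1 + 4·3 + 11)/6 = 24/6 = 4; σ²_Task 7 = ((11−1)/6)² = 2.778

Forward pass:
ES_Task 1 = 0; EF_Task 1 = 8
ES_Task 2 = 0; EF_Task 2 = 6
ES_Task 3 = 6; EF_Task 3 = 6+9 = 15
ES_Task 4 = 15; EF_Task 4 = 15+6 = 21
ES_Task 5 = max(EF_Task 1=8, EF_Task 2=6) = 8; EF_Task 5 = 8+6 = 14
ES_Task 6 = 21; EF_Task 6 = 21+9 = 30
ES_Task 7 = max(EF_Task 1=8, EF_Task 5=14, EF_Task 6=30) = 30; EF_Task 7 = 30+4 = 34
Expected project duration μ = 34 days. Critical path: Task 2 → Task 3 → Task 4 → Task 6 → Task 7.

Variance along critical path = 1.778 + 2.778 + 4.000 + 1.778 + 2.778 = 13.111; σ = √13.111 = 3.621 days.
Z = (32 − 34) / 3.621 = -0.552
P(T ≤ 32) = Φ(-0.552) ≈ 0.290

0.290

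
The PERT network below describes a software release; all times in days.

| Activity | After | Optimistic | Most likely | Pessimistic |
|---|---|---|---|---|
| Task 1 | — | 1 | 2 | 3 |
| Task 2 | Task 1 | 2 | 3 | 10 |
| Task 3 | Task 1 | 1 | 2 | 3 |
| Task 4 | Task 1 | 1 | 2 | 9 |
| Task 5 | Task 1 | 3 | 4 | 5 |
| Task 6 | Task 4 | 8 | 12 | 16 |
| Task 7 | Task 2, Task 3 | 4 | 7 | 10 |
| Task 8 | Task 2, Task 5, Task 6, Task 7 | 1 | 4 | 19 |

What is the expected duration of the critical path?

23 days

te_Task 1 = (1 + 4·2 + 3)/6 = 12/6 = 2
te_Task 2 = (2 + 4·3 + 10)/6 = 24/6 = 4
te_Task 3 = (1 + 4·2 + 3)/6 = 12/6 = 2
te_Task 4 = (1 + 4·2 + 9)/6 = 18/6 = 3
te_Task 5 = (3 + 4·4 + 5)/6 = 24/6 = 4
te_Task 6 = (8 + 4·12 + 16)/6 = 72/6 = 12
te_Task 7 = (4 + 4·7 + 10)/6 = 42/6 = 7
te_Task 8 = (1 + 4·4 + 19)/6 = 36/6 = 6

Forward pass:
ES_Task 1 = 0; EF_Task 1 = 2
ES_Task 2 = 2; EF_Task 2 = 2+4 = 6
ES_Task 3 = 2; EF_Task 3 = 2+2 = 4
ES_Task 4 = 2; EF_Task 4 = 2+3 = 5
ES_Task 5 = 2; EF_Task 5 = 2+4 = 6
ES_Task 6 = 5; EF_Task 6 = 5+12 = 17
ES_Task 7 = max(EF_Task 2=6, EF_Task 3=4) = 6; EF_Task 7 = 6+7 = 13
ES_Task 8 = max(EF_Task 2=6, EF_Task 5=6, EF_Task 6=17, EF_Task 7=13) = 17; EF_Task 8 = 17+6 = 23
Expected project duration μ = 23 days. Critical path: Task 1 → Task 4 → Task 6 → Task 8.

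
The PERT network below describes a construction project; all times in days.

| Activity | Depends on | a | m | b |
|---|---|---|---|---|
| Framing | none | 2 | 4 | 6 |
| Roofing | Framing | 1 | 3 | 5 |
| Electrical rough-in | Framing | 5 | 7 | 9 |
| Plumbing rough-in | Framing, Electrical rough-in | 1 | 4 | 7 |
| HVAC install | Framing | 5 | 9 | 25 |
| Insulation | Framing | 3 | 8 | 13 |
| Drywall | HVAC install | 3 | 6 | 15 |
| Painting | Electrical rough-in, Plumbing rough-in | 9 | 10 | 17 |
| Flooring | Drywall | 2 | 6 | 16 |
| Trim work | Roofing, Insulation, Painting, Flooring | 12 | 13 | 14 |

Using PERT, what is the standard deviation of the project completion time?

te_Framing = (2 + 4·4 + 6)/6 = 24/6 = 4; σ²_Framing = ((6−2)/6)² = 0.444
te_Roofing = (1 + 4·3 + 5)/6 = 18/6 = 3; σ²_Roofing = ((5−1)/6)² = 0.444
te_Electrical rough-in = (5 + 4·7 + 9)/6 = 42/6 = 7; σ²_Electrical rough-in = ((9−5)/6)² = 0.444
te_Plumbing rough-in = (1 + 4·4 + 7)/6 = 24/6 = 4; σ²_Plumbing rough-in = ((7−1)/6)² = 1.000
te_HVAC install = (5 + 4·9 + 25)/6 = 66/6 = 11; σ²_HVAC install = ((25−5)/6)² = 11.111
te_Insulation = (3 + 4·8 + 13)/6 = 48/6 = 8; σ²_Insulation = ((13−3)/6)² = 2.778
te_Drywall = (3 + 4·6 + 15)/6 = 42/6 = 7; σ²_Drywall = ((15−3)/6)² = 4.000
te_Painting = (9 + 4·10 + 17)/6 = 66/6 = 11; σ²_Painting = ((17−9)/6)² = 1.778
te_Flooring = (2 + 4·6 + 16)/6 = 42/6 = 7; σ²_Flooring = ((16−2)/6)² = 5.444
te_Trim work = (12 + 4·13 + 14)/6 = 78/6 = 13; σ²_Trim work = ((14−12)/6)² = 0.111

Forward pass:
ES_Framing = 0; EF_Framing = 4
ES_Roofing = 4; EF_Roofing = 4+3 = 7
ES_Electrical rough-in = 4; EF_Electrical rough-in = 4+7 = 11
ES_Plumbing rough-in = max(EF_Framing=4, EF_Electrical rough-in=11) = 11; EF_Plumbing rough-in = 11+4 = 15
ES_HVAC install = 4; EF_HVAC install = 4+11 = 15
ES_Insulation = 4; EF_Insulation = 4+8 = 12
ES_Drywall = 15; EF_Drywall = 15+7 = 22
ES_Painting = max(EF_Electrical rough-in=11, EF_Plumbing rough-in=15) = 15; EF_Painting = 15+11 = 26
ES_Flooring = 22; EF_Flooring = 22+7 = 29
ES_Trim work = max(EF_Roofing=7, EF_Insulation=12, EF_Painting=26, EF_Flooring=29) = 29; EF_Trim work = 29+13 = 42
Expected project duration μ = 42 days. Critical path: Framing → HVAC install → Drywall → Flooring → Trim work.

Variance along critical path = 0.444 + 11.111 + 4.000 + 5.444 + 0.111 = 21.111
σ = √21.111 = 4.595 days

4.59 days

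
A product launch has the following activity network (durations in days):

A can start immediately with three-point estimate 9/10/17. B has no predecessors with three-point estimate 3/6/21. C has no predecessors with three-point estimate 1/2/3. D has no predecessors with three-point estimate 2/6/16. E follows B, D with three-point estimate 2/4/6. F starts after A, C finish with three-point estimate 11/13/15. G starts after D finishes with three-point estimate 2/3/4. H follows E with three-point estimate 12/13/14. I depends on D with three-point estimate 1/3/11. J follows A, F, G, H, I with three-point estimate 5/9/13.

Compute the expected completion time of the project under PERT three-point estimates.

te_A = (9 + 4·10 + 17)/6 = 66/6 = 11
te_B = (3 + 4·6 + 21)/6 = 48/6 = 8
te_C = (1 + 4·2 + 3)/6 = 12/6 = 2
te_D = (2 + 4·6 + 16)/6 = 42/6 = 7
te_E = (2 + 4·4 + 6)/6 = 24/6 = 4
te_F = (11 + 4·13 + 15)/6 = 78/6 = 13
te_G = (2 + 4·3 + 4)/6 = 18/6 = 3
te_H = (12 + 4·13 + 14)/6 = 78/6 = 13
te_I = (1 + 4·3 + 11)/6 = 24/6 = 4
te_J = (5 + 4·9 + 13)/6 = 54/6 = 9

Forward pass:
ES_A = 0; EF_A = 11
ES_B = 0; EF_B = 8
ES_C = 0; EF_C = 2
ES_D = 0; EF_D = 7
ES_E = max(EF_B=8, EF_D=7) = 8; EF_E = 8+4 = 12
ES_F = max(EF_A=11, EF_C=2) = 11; EF_F = 11+13 = 24
ES_G = 7; EF_G = 7+3 = 10
ES_H = 12; EF_H = 12+13 = 25
ES_I = 7; EF_I = 7+4 = 11
ES_J = max(EF_A=11, EF_F=24, EF_G=10, EF_H=25, EF_I=11) = 25; EF_J = 25+9 = 34
Expected project duration μ = 34 days. Critical path: B → E → H → J.

34 days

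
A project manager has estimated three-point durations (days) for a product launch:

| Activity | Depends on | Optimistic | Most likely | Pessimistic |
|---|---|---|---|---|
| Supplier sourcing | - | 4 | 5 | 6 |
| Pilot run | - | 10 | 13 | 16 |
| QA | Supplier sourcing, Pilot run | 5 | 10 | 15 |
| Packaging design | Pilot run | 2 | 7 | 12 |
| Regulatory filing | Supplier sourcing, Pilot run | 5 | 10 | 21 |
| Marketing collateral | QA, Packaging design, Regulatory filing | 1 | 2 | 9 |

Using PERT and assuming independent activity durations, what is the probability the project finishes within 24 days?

0.170

te_Supplier sourcing = (4 + 4·5 + 6)/6 = 30/6 = 5; σ²_Supplier sourcing = ((6−4)/6)² = 0.111
te_Pilot run = (10 + 4·13 + 16)/6 = 78/6 = 13; σ²_Pilot run = ((16−10)/6)² = 1.000
te_QA = (5 + 4·10 + 15)/6 = 60/6 = 10; σ²_QA = ((15−5)/6)² = 2.778
te_Packaging design = (2 + 4·7 + 12)/6 = 42/6 = 7; σ²_Packaging design = ((12−2)/6)² = 2.778
te_Regulatory filing = (5 + 4·10 + 21)/6 = 66/6 = 11; σ²_Regulatory filing = ((21−5)/6)² = 7.111
te_Marketing collateral = (1 + 4·2 + 9)/6 = 18/6 = 3; σ²_Marketing collateral = ((9−1)/6)² = 1.778

Forward pass:
ES_Supplier sourcing = 0; EF_Supplier sourcing = 5
ES_Pilot run = 0; EF_Pilot run = 13
ES_QA = max(EF_Supplier sourcing=5, EF_Pilot run=13) = 13; EF_QA = 13+10 = 23
ES_Packaging design = 13; EF_Packaging design = 13+7 = 20
ES_Regulatory filing = max(EF_Supplier sourcing=5, EF_Pilot run=13) = 13; EF_Regulatory filing = 13+11 = 24
ES_Marketing collateral = max(EF_QA=23, EF_Packaging design=20, EF_Regulatory filing=24) = 24; EF_Marketing collateral = 24+3 = 27
Expected project duration μ = 27 days. Critical path: Pilot run → Regulatory filing → Marketing collateral.

Variance along critical path = 1.000 + 7.111 + 1.778 = 9.889; σ = √9.889 = 3.145 days.
Z = (24 − 27) / 3.145 = -0.954
P(T ≤ 24) = Φ(-0.954) ≈ 0.170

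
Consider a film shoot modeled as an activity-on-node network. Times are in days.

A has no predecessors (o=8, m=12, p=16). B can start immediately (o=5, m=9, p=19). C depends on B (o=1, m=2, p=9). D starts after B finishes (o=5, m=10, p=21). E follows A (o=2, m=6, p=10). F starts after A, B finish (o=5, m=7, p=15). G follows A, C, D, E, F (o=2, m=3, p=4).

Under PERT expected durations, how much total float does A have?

1 days

te_A = (8 + 4·12 + 16)/6 = 72/6 = 12
te_B = (5 + 4·9 + 19)/6 = 60/6 = 10
te_C = (1 + 4·2 + 9)/6 = 18/6 = 3
te_D = (5 + 4·10 + 21)/6 = 66/6 = 11
te_E = (2 + 4·6 + 10)/6 = 36/6 = 6
te_F = (5 + 4·7 + 15)/6 = 48/6 = 8
te_G = (2 + 4·3 + 4)/6 = 18/6 = 3

Forward pass:
ES_A = 0; EF_A = 12
ES_B = 0; EF_B = 10
ES_C = 10; EF_C = 10+3 = 13
ES_D = 10; EF_D = 10+11 = 21
ES_E = 12; EF_E = 12+6 = 18
ES_F = max(EF_A=12, EF_B=10) = 12; EF_F = 12+8 = 20
ES_G = max(EF_A=12, EF_C=13, EF_D=21, EF_E=18, EF_F=20) = 21; EF_G = 21+3 = 24
Expected project duration μ = 24 days. Critical path: B → D → G.

Backward pass:
LF_G = 24; LS_G = 24−3 = 21
LF_F = LS_G = 21; LS_F = 21−8 = 13
LF_E = LS_G = 21; LS_E = 21−6 = 15
LF_D = LS_G = 21; LS_D = 21−11 = 10
LF_C = LS_G = 21; LS_C = 21−3 = 18
LF_B = min(LS_C=18, LS_D=10, LS_F=13) = 10; LS_B = 10−10 = 0
LF_A = min(LS_E=15, LS_F=13, LS_G=21) = 13; LS_A = 13−12 = 1
Slack_A = LS_A − ES_A = 1 − 0 = 1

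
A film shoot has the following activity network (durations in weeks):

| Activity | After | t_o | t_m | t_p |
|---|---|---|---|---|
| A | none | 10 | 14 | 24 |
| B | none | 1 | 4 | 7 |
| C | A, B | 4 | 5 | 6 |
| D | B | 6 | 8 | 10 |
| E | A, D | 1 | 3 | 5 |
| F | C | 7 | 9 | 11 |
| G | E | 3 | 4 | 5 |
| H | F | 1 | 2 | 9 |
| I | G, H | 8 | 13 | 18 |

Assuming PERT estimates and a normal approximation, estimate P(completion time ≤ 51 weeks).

0.968

te_A = (10 + 4·14 + 24)/6 = 90/6 = 15; σ²_A = ((24−10)/6)² = 5.444
te_B = (1 + 4·4 + 7)/6 = 24/6 = 4; σ²_B = ((7−1)/6)² = 1.000
te_C = (4 + 4·5 + 6)/6 = 30/6 = 5; σ²_C = ((6−4)/6)² = 0.111
te_D = (6 + 4·8 + 10)/6 = 48/6 = 8; σ²_D = ((10−6)/6)² = 0.444
te_E = (1 + 4·3 + 5)/6 = 18/6 = 3; σ²_E = ((5−1)/6)² = 0.444
te_F = (7 + 4·9 + 11)/6 = 54/6 = 9; σ²_F = ((11−7)/6)² = 0.444
te_G = (3 + 4·4 + 5)/6 = 24/6 = 4; σ²_G = ((5−3)/6)² = 0.111
te_H = (1 + 4·2 + 9)/6 = 18/6 = 3; σ²_H = ((9−1)/6)² = 1.778
te_I = (8 + 4·13 + 18)/6 = 78/6 = 13; σ²_I = ((18−8)/6)² = 2.778

Forward pass:
ES_A = 0; EF_A = 15
ES_B = 0; EF_B = 4
ES_C = max(EF_A=15, EF_B=4) = 15; EF_C = 15+5 = 20
ES_D = 4; EF_D = 4+8 = 12
ES_E = max(EF_A=15, EF_D=12) = 15; EF_E = 15+3 = 18
ES_F = 20; EF_F = 20+9 = 29
ES_G = 18; EF_G = 18+4 = 22
ES_H = 29; EF_H = 29+3 = 32
ES_I = max(EF_G=22, EF_H=32) = 32; EF_I = 32+13 = 45
Expected project duration μ = 45 weeks. Critical path: A → C → F → H → I.

Variance along critical path = 5.444 + 0.111 + 0.444 + 1.778 + 2.778 = 10.556; σ = √10.556 = 3.249 weeks.
Z = (51 − 45) / 3.249 = 1.847
P(T ≤ 51) = Φ(1.847) ≈ 0.968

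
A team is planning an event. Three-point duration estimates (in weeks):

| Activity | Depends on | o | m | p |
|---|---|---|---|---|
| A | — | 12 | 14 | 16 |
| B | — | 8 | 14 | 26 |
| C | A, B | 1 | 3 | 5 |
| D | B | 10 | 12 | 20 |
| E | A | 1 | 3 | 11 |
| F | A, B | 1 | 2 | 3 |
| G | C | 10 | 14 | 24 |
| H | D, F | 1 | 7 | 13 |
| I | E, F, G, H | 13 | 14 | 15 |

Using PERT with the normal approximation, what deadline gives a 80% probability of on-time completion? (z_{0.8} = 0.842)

52.4 weeks

te_A = (12 + 4·14 + 16)/6 = 84/6 = 14; σ²_A = ((16−12)/6)² = 0.444
te_B = (8 + 4·14 + 26)/6 = 90/6 = 15; σ²_B = ((26−8)/6)² = 9.000
te_C = (1 + 4·3 + 5)/6 = 18/6 = 3; σ²_C = ((5−1)/6)² = 0.444
te_D = (10 + 4·12 + 20)/6 = 78/6 = 13; σ²_D = ((20−10)/6)² = 2.778
te_E = (1 + 4·3 + 11)/6 = 24/6 = 4; σ²_E = ((11−1)/6)² = 2.778
te_F = (1 + 4·2 + 3)/6 = 12/6 = 2; σ²_F = ((3−1)/6)² = 0.111
te_G = (10 + 4·14 + 24)/6 = 90/6 = 15; σ²_G = ((24−10)/6)² = 5.444
te_H = (1 + 4·7 + 13)/6 = 42/6 = 7; σ²_H = ((13−1)/6)² = 4.000
te_I = (13 + 4·14 + 15)/6 = 84/6 = 14; σ²_I = ((15−13)/6)² = 0.111

Forward pass:
ES_A = 0; EF_A = 14
ES_B = 0; EF_B = 15
ES_C = max(EF_A=14, EF_B=15) = 15; EF_C = 15+3 = 18
ES_D = 15; EF_D = 15+13 = 28
ES_E = 14; EF_E = 14+4 = 18
ES_F = max(EF_A=14, EF_B=15) = 15; EF_F = 15+2 = 17
ES_G = 18; EF_G = 18+15 = 33
ES_H = max(EF_D=28, EF_F=17) = 28; EF_H = 28+7 = 35
ES_I = max(EF_E=18, EF_F=17, EF_G=33, EF_H=35) = 35; EF_I = 35+14 = 49
Expected project duration μ = 49 weeks. Critical path: B → D → H → I.

Variance along critical path = 9.000 + 2.778 + 4.000 + 0.111 = 15.889; σ = 3.986 weeks.
D = μ + z·σ = 49 + 0.842·3.986 = 52.4 weeks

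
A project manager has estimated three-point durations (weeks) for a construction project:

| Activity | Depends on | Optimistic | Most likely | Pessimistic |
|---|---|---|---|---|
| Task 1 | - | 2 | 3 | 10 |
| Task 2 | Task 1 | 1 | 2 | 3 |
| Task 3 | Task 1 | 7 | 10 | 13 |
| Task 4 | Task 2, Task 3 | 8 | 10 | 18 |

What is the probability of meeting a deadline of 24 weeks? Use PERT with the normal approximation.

0.336

te_Task 1 = (2 + 4·3 + 10)/6 = 24/6 = 4; σ²_Task 1 = ((10−2)/6)² = 1.778
te_Task 2 = (1 + 4·2 + 3)/6 = 12/6 = 2; σ²_Task 2 = ((3−1)/6)² = 0.111
te_Task 3 = (7 + 4·10 + 13)/6 = 60/6 = 10; σ²_Task 3 = ((13−7)/6)² = 1.000
te_Task 4 = (8 + 4·10 + 18)/6 = 66/6 = 11; σ²_Task 4 = ((18−8)/6)² = 2.778

Forward pass:
ES_Task 1 = 0; EF_Task 1 = 4
ES_Task 2 = 4; EF_Task 2 = 4+2 = 6
ES_Task 3 = 4; EF_Task 3 = 4+10 = 14
ES_Task 4 = max(EF_Task 2=6, EF_Task 3=14) = 14; EF_Task 4 = 14+11 = 25
Expected project duration μ = 25 weeks. Critical path: Task 1 → Task 3 → Task 4.

Variance along critical path = 1.778 + 1.000 + 2.778 = 5.556; σ = √5.556 = 2.357 weeks.
Z = (24 − 25) / 2.357 = -0.424
P(T ≤ 24) = Φ(-0.424) ≈ 0.336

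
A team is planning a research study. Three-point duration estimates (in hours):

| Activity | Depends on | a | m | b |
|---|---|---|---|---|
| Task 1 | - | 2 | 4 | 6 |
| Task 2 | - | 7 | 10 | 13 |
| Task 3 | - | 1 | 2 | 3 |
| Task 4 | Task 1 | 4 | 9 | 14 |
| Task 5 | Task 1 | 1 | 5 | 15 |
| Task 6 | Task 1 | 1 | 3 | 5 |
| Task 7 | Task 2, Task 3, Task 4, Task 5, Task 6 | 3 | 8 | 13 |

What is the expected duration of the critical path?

te_Task 1 = (2 + 4·4 + 6)/6 = 24/6 = 4
te_Task 2 = (7 + 4·10 + 13)/6 = 60/6 = 10
te_Task 3 = (1 + 4·2 + 3)/6 = 12/6 = 2
te_Task 4 = (4 + 4·9 + 14)/6 = 54/6 = 9
te_Task 5 = (1 + 4·5 + 15)/6 = 36/6 = 6
te_Task 6 = (1 + 4·3 + 5)/6 = 18/6 = 3
te_Task 7 = (3 + 4·8 + 13)/6 = 48/6 = 8

Forward pass:
ES_Task 1 = 0; EF_Task 1 = 4
ES_Task 2 = 0; EF_Task 2 = 10
ES_Task 3 = 0; EF_Task 3 = 2
ES_Task 4 = 4; EF_Task 4 = 4+9 = 13
ES_Task 5 = 4; EF_Task 5 = 4+6 = 10
ES_Task 6 = 4; EF_Task 6 = 4+3 = 7
ES_Task 7 = max(EF_Task 2=10, EF_Task 3=2, EF_Task 4=13, EF_Task 5=10, EF_Task 6=7) = 13; EF_Task 7 = 13+8 = 21
Expected project duration μ = 21 hours. Critical path: Task 1 → Task 4 → Task 7.

21 hours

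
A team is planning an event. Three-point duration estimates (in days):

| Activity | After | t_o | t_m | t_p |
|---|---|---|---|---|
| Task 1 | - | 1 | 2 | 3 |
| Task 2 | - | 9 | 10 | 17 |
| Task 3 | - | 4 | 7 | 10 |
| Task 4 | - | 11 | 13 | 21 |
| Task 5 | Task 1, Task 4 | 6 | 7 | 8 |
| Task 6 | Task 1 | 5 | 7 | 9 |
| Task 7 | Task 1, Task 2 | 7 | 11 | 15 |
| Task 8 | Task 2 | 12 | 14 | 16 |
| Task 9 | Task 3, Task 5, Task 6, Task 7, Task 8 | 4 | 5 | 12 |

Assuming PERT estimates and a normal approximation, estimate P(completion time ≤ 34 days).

0.933

te_Task 1 = (1 + 4·2 + 3)/6 = 12/6 = 2; σ²_Task 1 = ((3−1)/6)² = 0.111
te_Task 2 = (9 + 4·10 + 17)/6 = 66/6 = 11; σ²_Task 2 = ((17−9)/6)² = 1.778
te_Task 3 = (4 + 4·7 + 10)/6 = 42/6 = 7; σ²_Task 3 = ((10−4)/6)² = 1.000
te_Task 4 = (11 + 4·13 + 21)/6 = 84/6 = 14; σ²_Task 4 = ((21−11)/6)² = 2.778
te_Task 5 = (6 + 4·7 + 8)/6 = 42/6 = 7; σ²_Task 5 = ((8−6)/6)² = 0.111
te_Task 6 = (5 + 4·7 + 9)/6 = 42/6 = 7; σ²_Task 6 = ((9−5)/6)² = 0.444
te_Task 7 = (7 + 4·11 + 15)/6 = 66/6 = 11; σ²_Task 7 = ((15−7)/6)² = 1.778
te_Task 8 = (12 + 4·14 + 16)/6 = 84/6 = 14; σ²_Task 8 = ((16−12)/6)² = 0.444
te_Task 9 = (4 + 4·5 + 12)/6 = 36/6 = 6; σ²_Task 9 = ((12−4)/6)² = 1.778

Forward pass:
ES_Task 1 = 0; EF_Task 1 = 2
ES_Task 2 = 0; EF_Task 2 = 11
ES_Task 3 = 0; EF_Task 3 = 7
ES_Task 4 = 0; EF_Task 4 = 14
ES_Task 5 = max(EF_Task 1=2, EF_Task 4=14) = 14; EF_Task 5 = 14+7 = 21
ES_Task 6 = 2; EF_Task 6 = 2+7 = 9
ES_Task 7 = max(EF_Task 1=2, EF_Task 2=11) = 11; EF_Task 7 = 11+11 = 22
ES_Task 8 = 11; EF_Task 8 = 11+14 = 25
ES_Task 9 = max(EF_Task 3=7, EF_Task 5=21, EF_Task 6=9, EF_Task 7=22, EF_Task 8=25) = 25; EF_Task 9 = 25+6 = 31
Expected project duration μ = 31 days. Critical path: Task 2 → Task 8 → Task 9.

Variance along critical path = 1.778 + 0.444 + 1.778 = 4.000; σ = √4.000 = 2.000 days.
Z = (34 − 31) / 2.000 = 1.500
P(T ≤ 34) = Φ(1.500) ≈ 0.933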